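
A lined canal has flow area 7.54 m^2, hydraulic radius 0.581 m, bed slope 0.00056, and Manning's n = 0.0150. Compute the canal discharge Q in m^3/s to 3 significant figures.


Approach: apply Manning's equation, Q = (1/n)*A*R^(2/3)*S^(1/2).
Q = (1/0.0150) * 7.54 * 0.581^(2/3) * 0.00056^(1/2) = 8.28 m^3/s
Therefore the canal discharge Q = 8.28 m^3/s.


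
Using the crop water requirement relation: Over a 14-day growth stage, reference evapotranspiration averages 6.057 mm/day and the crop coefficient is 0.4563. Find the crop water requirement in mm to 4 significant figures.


Approach: apply the crop water requirement relation, CWR = ET0 * Kc * days.
CWR = 6.057 * 0.4563 * 14 = 38.69 mm
Therefore the crop water requirement = 38.69 mm.


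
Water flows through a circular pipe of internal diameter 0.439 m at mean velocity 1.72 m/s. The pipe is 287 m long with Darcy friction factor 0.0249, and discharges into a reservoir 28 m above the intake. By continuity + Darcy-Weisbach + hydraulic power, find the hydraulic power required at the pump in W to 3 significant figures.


Approach: apply continuity + Darcy-Weisbach + hydraulic power, Q = A*v; hf = f*(L/D)*(v^2/(2g)); H = static + hf; P = rho*g*Q*H.
Step 1 — flow rate (continuity, Q = A*v):
  A = pi*(0.439/2)^2 = 0.15136 m^2
  Q = 0.15136 * 1.72 = 0.26034 m^3/s
Step 2 — friction head loss (Darcy-Weisbach):
  hf = 0.0249 * (287/0.439) * (1.72^2 / (2*9.81))
  hf = 2.4546 m
Step 3 — total head: H = 28 + 2.4546 = 30.455 m
Step 4 — hydraulic power (P = rho*g*Q*H):
  P = 1000 * 9.81 * 0.26034 * 30.455 = 77800 W
Therefore the hydraulic power required at the pump = 77800 W.


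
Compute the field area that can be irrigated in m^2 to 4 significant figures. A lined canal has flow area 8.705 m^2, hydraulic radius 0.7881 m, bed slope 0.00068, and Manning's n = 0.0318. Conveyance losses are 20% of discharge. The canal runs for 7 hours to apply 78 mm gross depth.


Approach: apply Manning's equation with a conveyance and depth budget, Q = (1/n)*A*R^(2/3)*S^(1/2); Q_field = Q*(1-loss); Area = Q_field*t/(d/1000).
Step 1 — canal discharge (Manning's equation):
  Q = (1/0.0318) * 8.705 * 0.7881^(2/3) * 0.00068^(1/2) = 6.09046 m^3/s
Step 2 — delivered flow: Q_field = 6.09046*(1 - 20/100) = 4.87237 m^3/s
Step 3 — volume delivered: V = 4.87237 * 7*3600 = 122784 m^3
Step 4 — area served: A = V / (depth/1000) = 122784 / 0.078 = 1574000 m^2
Therefore the field area that can be irrigated = 1574000 m^2.


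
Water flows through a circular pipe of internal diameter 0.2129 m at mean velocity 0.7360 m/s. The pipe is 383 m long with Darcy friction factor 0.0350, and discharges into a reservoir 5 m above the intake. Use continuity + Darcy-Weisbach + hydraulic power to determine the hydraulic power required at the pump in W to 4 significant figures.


Approach: apply continuity + Darcy-Weisbach + hydraulic power, Q = A*v; hf = f*(L/D)*(v^2/(2g)); H = static + hf; P = rho*g*Q*H.
Step 1 — flow rate (continuity, Q = A*v):
  A = pi*(0.2129/2)^2 = 0.0355993 m^2
  Q = 0.0355993 * 0.7360 = 0.0262011 m^3/s
Step 2 — friction head loss (Darcy-Weisbach):
  hf = 0.0350 * (383/0.2129) * (0.7360^2 / (2*9.81))
  hf = 1.73839 m
Step 3 — total head: H = 5 + 1.73839 = 6.73839 m
Step 4 — hydraulic power (P = rho*g*Q*H):
  P = 1000 * 9.81 * 0.0262011 * 6.73839 = 1732 W
Therefore the hydraulic power required at the pump = 1732 W.


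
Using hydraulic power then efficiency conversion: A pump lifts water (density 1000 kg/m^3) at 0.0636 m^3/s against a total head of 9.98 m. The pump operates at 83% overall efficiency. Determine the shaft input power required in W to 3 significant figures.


Approach: apply hydraulic power then efficiency conversion, P = rho*g*Q*H; P_in = P/eta.
Step 1 — hydraulic power (P = rho*g*Q*H):
  P = 1000 * 9.81 * 0.0636 * 9.98 = 6226.7 W
Step 2 — input power: P_in = P/eta = 6226.7 / 0.83 = 7500 W
Therefore the shaft input power required = 7500 W.


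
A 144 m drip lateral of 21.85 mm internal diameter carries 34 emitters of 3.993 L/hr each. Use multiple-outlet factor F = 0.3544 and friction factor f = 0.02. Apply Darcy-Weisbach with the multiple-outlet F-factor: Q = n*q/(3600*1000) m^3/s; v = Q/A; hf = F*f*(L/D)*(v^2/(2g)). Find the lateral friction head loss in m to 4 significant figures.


Q = 34*3.993/(3600*1000) = 3.77117e-05 m^3/s
A = pi*(21.85e-3/2)^2 = 3.74967e-04 m^2, so v = Q/A = 0.100573 m/s
hf = 0.3544*0.02*(144/0.02185)*(0.100573^2/(2*9.81)) = 0.02408 m
Therefore the lateral friction head loss = 0.02408 m.


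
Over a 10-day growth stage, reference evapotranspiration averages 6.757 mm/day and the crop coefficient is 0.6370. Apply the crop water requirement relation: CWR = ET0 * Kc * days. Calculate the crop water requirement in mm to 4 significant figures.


CWR = 6.757 * 0.6370 * 10 = 43.04 mm
Therefore the crop water requirement = 43.04 mm.


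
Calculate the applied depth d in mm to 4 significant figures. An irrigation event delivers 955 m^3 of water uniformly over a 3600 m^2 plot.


Approach: apply depth from volume over area, d = (V/A)*1000.
d = (955 / 3600) * 1000 = 265.3 mm
Therefore the applied depth d = 265.3 mm.


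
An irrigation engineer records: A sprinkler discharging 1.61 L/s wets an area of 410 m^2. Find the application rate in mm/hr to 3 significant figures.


Approach: apply the application rate relation, rate = (Q/A)*3600.
rate = (1.61 / 410) * 3600 = 14.1 mm/hr
Therefore the application rate = 14.1 mm/hr.


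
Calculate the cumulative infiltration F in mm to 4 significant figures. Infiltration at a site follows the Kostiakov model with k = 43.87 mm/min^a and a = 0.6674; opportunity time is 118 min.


Approach: apply the Kostiakov infiltration equation, F = k*t^a.
F = 43.87 * 118^0.6674 = 1059 mm
Therefore the cumulative infiltration F = 1059 mm.


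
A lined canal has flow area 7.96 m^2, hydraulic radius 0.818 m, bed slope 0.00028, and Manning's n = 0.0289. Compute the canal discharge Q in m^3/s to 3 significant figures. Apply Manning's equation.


Approach: apply Manning's equation, Q = (1/n)*A*R^(2/3)*S^(1/2).
Q = (1/0.0289) * 7.96 * 0.818^(2/3) * 0.00028^(1/2) = 4.03 m^3/s
Therefore the canal discharge Q = 4.03 m^3/s.


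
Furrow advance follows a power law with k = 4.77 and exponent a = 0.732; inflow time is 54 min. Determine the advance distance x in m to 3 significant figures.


Approach: apply the power-law advance function, x = k*t^a.
x = 4.77 * 54^0.732 = 88.4 m
Therefore the advance distance x = 88.4 m.


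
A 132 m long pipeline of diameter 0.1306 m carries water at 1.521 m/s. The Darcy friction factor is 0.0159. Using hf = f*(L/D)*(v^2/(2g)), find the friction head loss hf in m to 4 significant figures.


hf = 0.0159 * (132/0.1306) * (1.521^2 / (2*9.81))
hf = 1.895 m
Therefore the friction head loss hf = 1.895 m.


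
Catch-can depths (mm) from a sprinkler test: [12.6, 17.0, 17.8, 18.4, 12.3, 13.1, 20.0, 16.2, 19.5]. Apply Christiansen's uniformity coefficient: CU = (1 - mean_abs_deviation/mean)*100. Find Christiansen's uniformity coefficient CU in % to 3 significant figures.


mean = 16.322 mm
mean |d_i - mean| = 2.4642 mm
CU = (1 - 2.4642/16.322)*100 = 84.9 %
Therefore Christiansen's uniformity coefficient CU = 84.9 %.


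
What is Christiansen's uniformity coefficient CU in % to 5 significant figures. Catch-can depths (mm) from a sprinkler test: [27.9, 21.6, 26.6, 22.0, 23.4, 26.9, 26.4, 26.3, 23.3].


Approach: apply Christiansen's uniformity coefficient, CU = (1 - mean_abs_deviation/mean)*100.
mean = 24.93333 mm
mean |d_i - mean| = 2.096296 mm
CU = (1 - 2.096296/24.93333)*100 = 91.592 %
Therefore Christiansen's uniformity coefficient CU = 91.592 %.


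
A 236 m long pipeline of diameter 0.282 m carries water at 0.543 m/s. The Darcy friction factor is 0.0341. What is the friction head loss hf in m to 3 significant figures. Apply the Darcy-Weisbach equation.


Approach: apply the Darcy-Weisbach equation, hf = f*(L/D)*(v^2/(2g)).
hf = 0.0341 * (236/0.282) * (0.543^2 / (2*9.81))
hf = 0.429 m
Therefore the friction head loss hf = 0.429 m.


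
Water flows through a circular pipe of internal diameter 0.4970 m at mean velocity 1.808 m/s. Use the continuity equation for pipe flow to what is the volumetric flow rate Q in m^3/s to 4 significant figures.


Approach: apply the continuity equation for pipe flow, Q = A * v with A = pi*(D/2)^2.
A = pi*(0.4970/2)^2 = 0.194000 m^2
Q = 0.194000 * 1.808 = 0.3508 m^3/s
Therefore the volumetric flow rate Q = 0.3508 m^3/s.


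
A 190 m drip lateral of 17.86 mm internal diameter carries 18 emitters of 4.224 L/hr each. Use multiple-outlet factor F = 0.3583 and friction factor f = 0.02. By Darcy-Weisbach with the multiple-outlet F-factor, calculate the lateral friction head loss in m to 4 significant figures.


Approach: apply Darcy-Weisbach with the multiple-outlet F-factor, Q = n*q/(3600*1000) m^3/s; v = Q/A; hf = F*f*(L/D)*(v^2/(2g)).
Q = 18*4.224/(3600*1000) = 2.11200e-05 m^3/s
A = pi*(17.86e-3/2)^2 = 2.50526e-04 m^2, so v = Q/A = 0.0843026 m/s
hf = 0.3583*0.02*(190/0.01786)*(0.0843026^2/(2*9.81)) = 0.02761 m
Therefore the lateral friction head loss = 0.02761 m.


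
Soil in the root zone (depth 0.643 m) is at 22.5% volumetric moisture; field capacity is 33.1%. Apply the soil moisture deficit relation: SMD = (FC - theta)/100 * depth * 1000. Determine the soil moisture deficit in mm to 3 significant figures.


SMD = (33.1 - 22.5)/100 * 0.643 * 1000 = 68.2 mm
Therefore the soil moisture deficit = 68.2 mm.


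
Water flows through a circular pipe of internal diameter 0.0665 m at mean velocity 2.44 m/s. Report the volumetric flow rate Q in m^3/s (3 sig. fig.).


Approach: apply the continuity equation for pipe flow, Q = A * v with A = pi*(D/2)^2.
A = pi*(0.0665/2)^2 = 0.0034732 m^2
Q = 0.0034732 * 2.44 = 0.00847 m^3/s
Therefore the volumetric flow rate Q = 0.00847 m^3/s.


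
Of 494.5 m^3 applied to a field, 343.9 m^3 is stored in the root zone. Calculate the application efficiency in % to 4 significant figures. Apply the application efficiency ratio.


Approach: apply the application efficiency ratio, Ea = (stored/applied)*100.
Ea = (343.9/494.5)*100 = 69.54 %
Therefore the application efficiency = 69.54 %.


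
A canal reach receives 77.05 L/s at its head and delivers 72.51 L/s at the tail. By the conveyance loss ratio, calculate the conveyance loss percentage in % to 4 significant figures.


Approach: apply the conveyance loss ratio, loss% = ((Q_head - Q_tail)/Q_head)*100.
loss = ((77.05 - 72.51)/77.05)*100 = 5.892 %
Therefore the conveyance loss percentage = 5.892 %.


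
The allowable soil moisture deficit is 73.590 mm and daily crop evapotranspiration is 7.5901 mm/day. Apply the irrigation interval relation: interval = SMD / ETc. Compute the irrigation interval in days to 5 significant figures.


interval = 73.590 / 7.5901 = 9.6955 days
Therefore the irrigation interval = 9.6955 days.


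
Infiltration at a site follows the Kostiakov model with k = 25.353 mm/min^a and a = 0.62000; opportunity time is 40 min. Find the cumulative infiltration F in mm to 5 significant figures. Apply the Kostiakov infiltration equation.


Approach: apply the Kostiakov infiltration equation, F = k*t^a.
F = 25.353 * 40^0.62000 = 249.64 mm
Therefore the cumulative infiltration F = 249.64 mm.


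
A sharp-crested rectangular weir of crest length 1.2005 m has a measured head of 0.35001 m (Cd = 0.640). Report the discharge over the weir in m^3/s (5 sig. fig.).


Approach: apply the rectangular weir equation, Q = (2/3)*Cd*L*sqrt(2g)*H^1.5.
Q = (2/3)*0.640*1.2005*sqrt(2*9.81)*0.35001^1.5 = 0.46981 m^3/s
Therefore the discharge over the weir = 0.46981 m^3/s.


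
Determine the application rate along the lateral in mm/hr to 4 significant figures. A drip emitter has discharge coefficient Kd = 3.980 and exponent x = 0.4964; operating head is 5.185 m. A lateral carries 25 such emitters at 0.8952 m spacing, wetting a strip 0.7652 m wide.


Approach: apply the emitter equation with a lateral mass balance, q = Kd*h^x; Q = n*q; rate = Q/(n*spacing*width).
Step 1 — single emitter flow (q = Kd*h^x):
  q = 3.980 * 5.185^0.4964 = 9.00916 L/hr
Step 2 — total lateral flow: Q = 25 * 9.00916 = 225.229 L/hr
Step 3 — wetted area: A = 25 * 0.8952 * 0.7652 = 17.1252 m^2
Step 4 — application rate: Q/A = 225.229/17.1252 = 13.15 mm/hr
Therefore the application rate along the lateral = 13.15 mm/hr.


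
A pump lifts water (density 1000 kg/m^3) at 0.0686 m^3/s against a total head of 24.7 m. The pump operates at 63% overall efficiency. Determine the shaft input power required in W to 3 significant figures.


Approach: apply hydraulic power then efficiency conversion, P = rho*g*Q*H; P_in = P/eta.
Step 1 — hydraulic power (P = rho*g*Q*H):
  P = 1000 * 9.81 * 0.0686 * 24.7 = 16622 W
Step 2 — input power: P_in = P/eta = 16622 / 0.63 = 26400 W
Therefore the shaft input power required = 26400 W.


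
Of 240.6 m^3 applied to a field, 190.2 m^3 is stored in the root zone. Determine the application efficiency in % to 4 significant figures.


Approach: apply the application efficiency ratio, Ea = (stored/applied)*100.
Ea = (190.2/240.6)*100 = 79.05 %
Therefore the application efficiency = 79.05 %.


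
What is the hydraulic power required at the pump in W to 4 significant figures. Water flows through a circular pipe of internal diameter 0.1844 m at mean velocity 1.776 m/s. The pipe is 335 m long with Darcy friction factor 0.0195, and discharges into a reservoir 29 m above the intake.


Approach: apply continuity + Darcy-Weisbach + hydraulic power, Q = A*v; hf = f*(L/D)*(v^2/(2g)); H = static + hf; P = rho*g*Q*H.
Step 1 — flow rate (continuity, Q = A*v):
  A = pi*(0.1844/2)^2 = 0.0267062 m^2
  Q = 0.0267062 * 1.776 = 0.0474302 m^3/s
Step 2 — friction head loss (Darcy-Weisbach):
  hf = 0.0195 * (335/0.1844) * (1.776^2 / (2*9.81))
  hf = 5.69515 m
Step 3 — total head: H = 29 + 5.69515 = 34.6952 m
Step 4 — hydraulic power (P = rho*g*Q*H):
  P = 1000 * 9.81 * 0.0474302 * 34.6952 = 16140 W
Therefore the hydraulic power required at the pump = 16140 W.


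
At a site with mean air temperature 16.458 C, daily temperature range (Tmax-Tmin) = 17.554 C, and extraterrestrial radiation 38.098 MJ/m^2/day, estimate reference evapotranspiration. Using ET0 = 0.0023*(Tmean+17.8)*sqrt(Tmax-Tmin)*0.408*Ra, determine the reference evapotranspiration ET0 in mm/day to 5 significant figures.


ET0 = 0.0023*(16.458+17.8)*sqrt(17.554)*0.408*38.098 = 5.1315 mm/day
Therefore the reference evapotranspiration ET0 = 5.1315 mm/day.


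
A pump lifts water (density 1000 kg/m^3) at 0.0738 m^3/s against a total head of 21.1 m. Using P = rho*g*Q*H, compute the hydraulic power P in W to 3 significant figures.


P = 1000 * 9.81 * 0.0738 * 21.1 = 15300 W
Therefore the hydraulic power P = 15300 W.


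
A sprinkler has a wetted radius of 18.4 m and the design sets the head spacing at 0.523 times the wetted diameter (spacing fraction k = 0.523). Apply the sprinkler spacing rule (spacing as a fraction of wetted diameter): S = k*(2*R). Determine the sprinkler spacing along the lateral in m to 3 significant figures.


S = 0.523 * (2 * 18.4) = 19.2 m
Therefore the sprinkler spacing along the lateral = 19.2 m.


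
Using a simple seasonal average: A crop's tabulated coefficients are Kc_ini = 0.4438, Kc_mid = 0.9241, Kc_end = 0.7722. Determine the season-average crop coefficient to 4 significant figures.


Approach: apply a simple seasonal average, Kc_avg = (Kc_ini + Kc_mid + Kc_end)/3.
Kc_avg = (0.4438 + 0.9241 + 0.7722)/3 = 0.7134
Therefore the season-average crop coefficient = 0.7134.


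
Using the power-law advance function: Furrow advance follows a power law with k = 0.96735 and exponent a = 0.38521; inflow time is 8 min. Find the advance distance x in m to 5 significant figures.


Approach: apply the power-law advance function, x = k*t^a.
x = 0.96735 * 8^0.38521 = 2.1551 m
Therefore the advance distance x = 2.1551 m.


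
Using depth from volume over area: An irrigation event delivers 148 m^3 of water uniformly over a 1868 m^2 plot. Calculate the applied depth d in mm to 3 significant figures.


Approach: apply depth from volume over area, d = (V/A)*1000.
d = (148 / 1868) * 1000 = 79.2 mm
Therefore the applied depth d = 79.2 mm.


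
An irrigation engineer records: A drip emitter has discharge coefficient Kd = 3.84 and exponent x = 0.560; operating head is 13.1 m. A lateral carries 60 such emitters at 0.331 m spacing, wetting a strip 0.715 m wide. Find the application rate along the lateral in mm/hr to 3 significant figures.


Approach: apply the emitter equation with a lateral mass balance, q = Kd*h^x; Q = n*q; rate = Q/(n*spacing*width).
Step 1 — single emitter flow (q = Kd*h^x):
  q = 3.84 * 13.1^0.560 = 16.218 L/hr
Step 2 — total lateral flow: Q = 60 * 16.218 = 973.09 L/hr
Step 3 — wetted area: A = 60 * 0.331 * 0.715 = 14.200 m^2
Step 4 — application rate: Q/A = 973.09/14.200 = 68.5 mm/hr
Therefore the application rate along the lateral = 68.5 mm/hr.


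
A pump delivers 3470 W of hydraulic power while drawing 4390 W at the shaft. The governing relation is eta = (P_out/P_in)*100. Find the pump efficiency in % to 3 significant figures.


eta = (3470 / 4390) * 100 = 79.0 %
Therefore the pump efficiency = 79.0 %.


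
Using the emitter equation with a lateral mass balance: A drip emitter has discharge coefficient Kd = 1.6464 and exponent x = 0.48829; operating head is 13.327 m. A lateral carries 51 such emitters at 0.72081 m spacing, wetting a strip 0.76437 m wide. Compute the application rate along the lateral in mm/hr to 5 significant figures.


Approach: apply the emitter equation with a lateral mass balance, q = Kd*h^x; Q = n*q; rate = Q/(n*spacing*width).
Step 1 — single emitter flow (q = Kd*h^x):
  q = 1.6464 * 13.327^0.48829 = 5.830838 L/hr
Step 2 — total lateral flow: Q = 51 * 5.830838 = 297.3727 L/hr
Step 3 — wetted area: A = 51 * 0.72081 * 0.76437 = 28.09924 m^2
Step 4 — application rate: Q/A = 297.3727/28.09924 = 10.583 mm/hr
Therefore the application rate along the lateral = 10.583 mm/hr.


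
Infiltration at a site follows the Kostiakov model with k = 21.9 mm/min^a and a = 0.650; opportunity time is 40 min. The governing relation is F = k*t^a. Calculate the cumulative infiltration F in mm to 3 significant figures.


F = 21.9 * 40^0.650 = 241 mm
Therefore the cumulative infiltration F = 241 mm.


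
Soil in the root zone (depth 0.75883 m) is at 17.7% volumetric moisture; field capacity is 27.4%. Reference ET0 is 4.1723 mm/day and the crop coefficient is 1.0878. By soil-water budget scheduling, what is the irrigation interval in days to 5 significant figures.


Approach: apply soil-water budget scheduling, SMD = (FC-theta)/100*depth*1000; ETc = ET0*Kc; interval = SMD/ETc.
Step 1 — soil moisture deficit:
  SMD = (27.4 - 17.7)/100 * 0.75883 * 1000 = 73.60651 mm
Step 2 — daily crop ET (ETc = ET0*Kc):
  ETc = 4.1723 * 1.0878 = 4.538628 mm/day
Step 3 — irrigation interval (SMD/ETc):
  interval = 73.60651 / 4.538628 = 16.218 days
Therefore the irrigation interval = 16.218 days.


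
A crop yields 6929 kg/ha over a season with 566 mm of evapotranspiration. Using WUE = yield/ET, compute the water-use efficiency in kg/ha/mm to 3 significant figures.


WUE = 6929 / 566 = 12.2 kg/ha/mm
Therefore the water-use efficiency = 12.2 kg/ha/mm.


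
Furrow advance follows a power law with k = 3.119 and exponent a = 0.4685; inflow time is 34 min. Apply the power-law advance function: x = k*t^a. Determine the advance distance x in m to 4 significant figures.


x = 3.119 * 34^0.4685 = 16.27 m
Therefore the advance distance x = 16.27 m.


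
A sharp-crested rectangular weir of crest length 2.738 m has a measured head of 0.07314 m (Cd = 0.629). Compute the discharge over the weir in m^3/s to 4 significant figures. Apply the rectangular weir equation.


Approach: apply the rectangular weir equation, Q = (2/3)*Cd*L*sqrt(2g)*H^1.5.
Q = (2/3)*0.629*2.738*sqrt(2*9.81)*0.07314^1.5 = 0.1006 m^3/s
Therefore the discharge over the weir = 0.1006 m^3/s.


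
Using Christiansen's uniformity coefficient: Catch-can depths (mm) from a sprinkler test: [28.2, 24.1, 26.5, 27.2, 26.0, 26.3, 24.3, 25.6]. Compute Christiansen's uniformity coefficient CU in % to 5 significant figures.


Approach: apply Christiansen's uniformity coefficient, CU = (1 - mean_abs_deviation/mean)*100.
mean = 26.02500 mm
mean |d_i - mean| = 1.025000 mm
CU = (1 - 1.025000/26.02500)*100 = 96.061 %
Therefore Christiansen's uniformity coefficient CU = 96.061 %.


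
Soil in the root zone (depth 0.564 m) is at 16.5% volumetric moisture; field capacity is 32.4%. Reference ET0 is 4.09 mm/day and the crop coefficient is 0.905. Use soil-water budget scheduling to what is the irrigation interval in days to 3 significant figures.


Approach: apply soil-water budget scheduling, SMD = (FC-theta)/100*depth*1000; ETc = ET0*Kc; interval = SMD/ETc.
Step 1 — soil moisture deficit:
  SMD = (32.4 - 16.5)/100 * 0.564 * 1000 = 89.676 mm
Step 2 — daily crop ET (ETc = ET0*Kc):
  ETc = 4.09 * 0.905 = 3.7014 mm/day
Step 3 — irrigation interval (SMD/ETc):
  interval = 89.676 / 3.7014 = 24.2 days
Therefore the irrigation interval = 24.2 days.


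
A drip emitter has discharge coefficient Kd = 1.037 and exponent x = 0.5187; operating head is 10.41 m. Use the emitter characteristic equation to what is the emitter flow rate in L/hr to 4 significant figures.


Approach: apply the emitter characteristic equation, q = Kd * h^x.
q = 1.037 * 10.41^0.5187 = 3.496 L/hr
Therefore the emitter flow rate = 3.496 L/hr.


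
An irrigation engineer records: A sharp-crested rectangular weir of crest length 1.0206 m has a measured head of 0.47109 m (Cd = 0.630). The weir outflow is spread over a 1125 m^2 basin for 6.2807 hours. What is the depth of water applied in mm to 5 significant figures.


Approach: apply the rectangular weir equation with a volume-to-depth conversion, Q = (2/3)*Cd*L*sqrt(2g)*H^1.5; d = Q*t/A * 1000.
Step 1 — weir discharge:
  Q = (2/3)*0.630*1.0206*sqrt(2*9.81)*0.47109^1.5 = 0.6139177 m^3/s
Step 2 — volume: V = 0.6139177 * 6.2807*3600 = 13881.00 m^3
Step 3 — depth: d = V/A * 1000 = 13881.00/1125 * 1000 = 12339 mm
Therefore the depth of water applied = 12339 mm.


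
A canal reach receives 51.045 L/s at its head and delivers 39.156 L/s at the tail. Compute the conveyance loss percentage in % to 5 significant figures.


Approach: apply the conveyance loss ratio, loss% = ((Q_head - Q_tail)/Q_head)*100.
loss = ((51.045 - 39.156)/51.045)*100 = 23.291 %
Therefore the conveyance loss percentage = 23.291 %.


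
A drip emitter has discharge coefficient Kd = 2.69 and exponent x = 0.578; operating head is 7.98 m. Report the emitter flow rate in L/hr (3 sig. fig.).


Approach: apply the emitter characteristic equation, q = Kd * h^x.
q = 2.69 * 7.98^0.578 = 8.94 L/hr
Therefore the emitter flow rate = 8.94 L/hr.


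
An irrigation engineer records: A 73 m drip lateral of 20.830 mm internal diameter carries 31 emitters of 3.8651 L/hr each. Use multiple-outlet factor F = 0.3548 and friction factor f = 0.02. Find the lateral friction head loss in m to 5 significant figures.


Approach: apply Darcy-Weisbach with the multiple-outlet F-factor, Q = n*q/(3600*1000) m^3/s; v = Q/A; hf = F*f*(L/D)*(v^2/(2g)).
Q = 31*3.8651/(3600*1000) = 3.328281e-05 m^3/s
A = pi*(20.830e-3/2)^2 = 3.407755e-04 m^2, so v = Q/A = 0.09766782 m/s
hf = 0.3548*0.02*(73/0.020830)*(0.09766782^2/(2*9.81)) = 0.012091 m
Therefore the lateral friction head loss = 0.012091 m.


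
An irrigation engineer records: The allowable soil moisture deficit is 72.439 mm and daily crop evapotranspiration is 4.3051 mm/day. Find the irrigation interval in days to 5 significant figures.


Approach: apply the irrigation interval relation, interval = SMD / ETc.
interval = 72.439 / 4.3051 = 16.826 days
Therefore the irrigation interval = 16.826 days.


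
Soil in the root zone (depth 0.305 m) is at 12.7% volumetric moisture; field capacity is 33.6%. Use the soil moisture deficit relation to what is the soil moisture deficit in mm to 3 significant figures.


Approach: apply the soil moisture deficit relation, SMD = (FC - theta)/100 * depth * 1000.
SMD = (33.6 - 12.7)/100 * 0.305 * 1000 = 63.7 mm
Therefore the soil moisture deficit = 63.7 mm.


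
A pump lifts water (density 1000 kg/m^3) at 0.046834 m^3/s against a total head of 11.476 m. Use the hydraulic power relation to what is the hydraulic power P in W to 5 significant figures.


Approach: apply the hydraulic power relation, P = rho*g*Q*H.
P = 1000 * 9.81 * 0.046834 * 11.476 = 5272.6 W
Therefore the hydraulic power P = 5272.6 W.


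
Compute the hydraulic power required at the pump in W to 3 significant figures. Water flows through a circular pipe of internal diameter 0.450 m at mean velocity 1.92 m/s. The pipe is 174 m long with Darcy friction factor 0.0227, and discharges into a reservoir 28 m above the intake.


Approach: apply continuity + Darcy-Weisbach + hydraulic power, Q = A*v; hf = f*(L/D)*(v^2/(2g)); H = static + hf; P = rho*g*Q*H.
Step 1 — flow rate (continuity, Q = A*v):
  A = pi*(0.450/2)^2 = 0.15904 m^2
  Q = 0.15904 * 1.92 = 0.30536 m^3/s
Step 2 — friction head loss (Darcy-Weisbach):
  hf = 0.0227 * (174/0.450) * (1.92^2 / (2*9.81))
  hf = 1.6492 m
Step 3 — total head: H = 28 + 1.6492 = 29.649 m
Step 4 — hydraulic power (P = rho*g*Q*H):
  P = 1000 * 9.81 * 0.30536 * 29.649 = 88800 W
Therefore the hydraulic power required at the pump = 88800 W.


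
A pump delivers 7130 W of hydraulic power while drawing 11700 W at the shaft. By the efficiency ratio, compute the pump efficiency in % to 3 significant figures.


Approach: apply the efficiency ratio, eta = (P_out/P_in)*100.
eta = (7130 / 11700) * 100 = 60.9 %
Therefore the pump efficiency = 60.9 %.


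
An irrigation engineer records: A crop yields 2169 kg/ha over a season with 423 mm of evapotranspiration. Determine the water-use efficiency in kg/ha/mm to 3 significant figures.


Approach: apply the water-use efficiency ratio, WUE = yield/ET.
WUE = 2169 / 423 = 5.13 kg/ha/mm
Therefore the water-use efficiency = 5.13 kg/ha/mm.


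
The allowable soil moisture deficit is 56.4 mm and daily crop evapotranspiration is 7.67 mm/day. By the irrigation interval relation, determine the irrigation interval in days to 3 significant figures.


Approach: apply the irrigation interval relation, interval = SMD / ETc.
interval = 56.4 / 7.67 = 7.35 days
Therefore the irrigation interval = 7.35 days.


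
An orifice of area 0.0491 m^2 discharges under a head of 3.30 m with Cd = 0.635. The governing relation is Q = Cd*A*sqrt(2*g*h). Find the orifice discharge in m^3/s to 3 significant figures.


Q = 0.635 * 0.0491 * sqrt(2*9.81*3.30) = 0.251 m^3/s
Therefore the orifice discharge = 0.251 m^3/s.


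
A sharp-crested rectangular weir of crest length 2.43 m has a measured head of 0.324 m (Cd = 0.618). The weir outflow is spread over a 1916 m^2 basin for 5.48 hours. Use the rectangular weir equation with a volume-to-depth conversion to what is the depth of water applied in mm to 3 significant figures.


Approach: apply the rectangular weir equation with a volume-to-depth conversion, Q = (2/3)*Cd*L*sqrt(2g)*H^1.5; d = Q*t/A * 1000.
Step 1 — weir discharge:
  Q = (2/3)*0.618*2.43*sqrt(2*9.81)*0.324^1.5 = 0.81784 m^3/s
Step 2 — volume: V = 0.81784 * 5.48*3600 = 16134 m^3
Step 3 — depth: d = V/A * 1000 = 16134/1916 * 1000 = 8420 mm
Therefore the depth of water applied = 8420 mm.


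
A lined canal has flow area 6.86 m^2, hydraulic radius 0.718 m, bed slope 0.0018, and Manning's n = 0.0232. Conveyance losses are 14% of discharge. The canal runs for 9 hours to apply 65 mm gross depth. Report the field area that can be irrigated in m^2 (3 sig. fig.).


Approach: apply Manning's equation with a conveyance and depth budget, Q = (1/n)*A*R^(2/3)*S^(1/2); Q_field = Q*(1-loss); Area = Q_field*t/(d/1000).
Step 1 — canal discharge (Manning's equation):
  Q = (1/0.0232) * 6.86 * 0.718^(2/3) * 0.0018^(1/2) = 10.059 m^3/s
Step 2 — delivered flow: Q_field = 10.059*(1 - 14/100) = 8.6508 m^3/s
Step 3 — volume delivered: V = 8.6508 * 9*3600 = 280280 m^3
Step 4 — area served: A = V / (depth/1000) = 280280 / 0.065 = 4310000 m^2
Therefore the field area that can be irrigated = 4310000 m^2.


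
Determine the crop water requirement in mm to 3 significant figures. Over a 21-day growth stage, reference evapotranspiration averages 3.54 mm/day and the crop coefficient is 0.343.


Approach: apply the crop water requirement relation, CWR = ET0 * Kc * days.
CWR = 3.54 * 0.343 * 21 = 25.5 mm
Therefore the crop water requirement = 25.5 mm.


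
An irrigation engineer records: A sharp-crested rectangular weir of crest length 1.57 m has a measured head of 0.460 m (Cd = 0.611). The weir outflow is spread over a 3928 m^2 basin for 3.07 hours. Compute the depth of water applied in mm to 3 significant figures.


Approach: apply the rectangular weir equation with a volume-to-depth conversion, Q = (2/3)*Cd*L*sqrt(2g)*H^1.5; d = Q*t/A * 1000.
Step 1 — weir discharge:
  Q = (2/3)*0.611*1.57*sqrt(2*9.81)*0.460^1.5 = 0.88376 m^3/s
Step 2 — volume: V = 0.88376 * 3.07*3600 = 9767.3 m^3
Step 3 — depth: d = V/A * 1000 = 9767.3/3928 * 1000 = 2490 mm
Therefore the depth of water applied = 2490 mm.


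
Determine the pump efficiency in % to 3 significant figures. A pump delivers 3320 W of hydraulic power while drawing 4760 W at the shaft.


Approach: apply the efficiency ratio, eta = (P_out/P_in)*100.
eta = (3320 / 4760) * 100 = 69.7 %
Therefore the pump efficiency = 69.7 %.


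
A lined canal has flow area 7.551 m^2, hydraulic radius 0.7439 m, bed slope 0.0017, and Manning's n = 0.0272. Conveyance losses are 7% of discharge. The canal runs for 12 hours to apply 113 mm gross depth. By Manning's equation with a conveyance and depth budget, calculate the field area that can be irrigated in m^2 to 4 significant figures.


Approach: apply Manning's equation with a conveyance and depth budget, Q = (1/n)*A*R^(2/3)*S^(1/2); Q_field = Q*(1-loss); Area = Q_field*t/(d/1000).
Step 1 — canal discharge (Manning's equation):
  Q = (1/0.0272) * 7.551 * 0.7439^(2/3) * 0.0017^(1/2) = 9.39730 m^3/s
Step 2 — delivered flow: Q_field = 9.39730*(1 - 7/100) = 8.73949 m^3/s
Step 3 — volume delivered: V = 8.73949 * 12*3600 = 377546 m^3
Step 4 — area served: A = V / (depth/1000) = 377546 / 0.113 = 3341000 m^2
Therefore the field area that can be irrigated = 3341000 m^2.


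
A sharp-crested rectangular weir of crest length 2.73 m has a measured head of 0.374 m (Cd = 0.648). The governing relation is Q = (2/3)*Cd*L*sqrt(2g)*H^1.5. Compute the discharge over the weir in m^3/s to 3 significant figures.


Q = (2/3)*0.648*2.73*sqrt(2*9.81)*0.374^1.5 = 1.19 m^3/s
Therefore the discharge over the weir = 1.19 m^3/s.


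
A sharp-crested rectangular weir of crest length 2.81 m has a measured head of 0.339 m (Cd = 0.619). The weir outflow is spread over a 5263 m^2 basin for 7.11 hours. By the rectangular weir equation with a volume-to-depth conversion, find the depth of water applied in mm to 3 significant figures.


Approach: apply the rectangular weir equation with a volume-to-depth conversion, Q = (2/3)*Cd*L*sqrt(2g)*H^1.5; d = Q*t/A * 1000.
Step 1 — weir discharge:
  Q = (2/3)*0.619*2.81*sqrt(2*9.81)*0.339^1.5 = 1.0138 m^3/s
Step 2 — volume: V = 1.0138 * 7.11*3600 = 25949 m^3
Step 3 — depth: d = V/A * 1000 = 25949/5263 * 1000 = 4930 mm
Therefore the depth of water applied = 4930 mm.


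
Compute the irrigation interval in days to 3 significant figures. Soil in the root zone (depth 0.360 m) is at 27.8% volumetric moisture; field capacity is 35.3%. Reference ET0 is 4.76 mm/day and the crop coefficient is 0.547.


Approach: apply soil-water budget scheduling, SMD = (FC-theta)/100*depth*1000; ETc = ET0*Kc; interval = SMD/ETc.
Step 1 — soil moisture deficit:
  SMD = (35.3 - 27.8)/100 * 0.360 * 1000 = 27.000 mm
Step 2 — daily crop ET (ETc = ET0*Kc):
  ETc = 4.76 * 0.547 = 2.6037 mm/day
Step 3 — irrigation interval (SMD/ETc):
  interval = 27.000 / 2.6037 = 10.4 days
Therefore the irrigation interval = 10.4 days.


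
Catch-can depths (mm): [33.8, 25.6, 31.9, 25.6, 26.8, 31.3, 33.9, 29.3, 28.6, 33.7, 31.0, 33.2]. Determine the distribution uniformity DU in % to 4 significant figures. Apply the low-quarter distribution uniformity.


Approach: apply the low-quarter distribution uniformity, DU = (mean of lowest quarter of readings / overall mean)*100.
sorted lowest 3 of 12: [25.6, 25.6, 26.8] -> mean = 26.0000 mm
overall mean = 30.3917 mm
DU = (26.0000/30.3917)*100 = 85.55 %
Therefore the distribution uniformity DU = 85.55 %.


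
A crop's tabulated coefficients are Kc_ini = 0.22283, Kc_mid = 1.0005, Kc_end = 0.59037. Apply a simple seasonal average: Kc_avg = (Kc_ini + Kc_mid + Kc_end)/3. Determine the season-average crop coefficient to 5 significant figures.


Kc_avg = (0.22283 + 1.0005 + 0.59037)/3 = 0.60457
Therefore the season-average crop coefficient = 0.60457.


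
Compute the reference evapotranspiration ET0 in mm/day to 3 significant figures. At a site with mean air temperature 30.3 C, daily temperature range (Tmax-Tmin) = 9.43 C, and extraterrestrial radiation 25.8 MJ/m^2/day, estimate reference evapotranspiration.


Approach: apply the Hargreaves-Samani method, ET0 = 0.0023*(Tmean+17.8)*sqrt(Tmax-Tmin)*0.408*Ra.
ET0 = 0.0023*(30.3+17.8)*sqrt(9.43)*0.408*25.8 = 3.58 mm/day
Therefore the reference evapotranspiration ET0 = 3.58 mm/day.


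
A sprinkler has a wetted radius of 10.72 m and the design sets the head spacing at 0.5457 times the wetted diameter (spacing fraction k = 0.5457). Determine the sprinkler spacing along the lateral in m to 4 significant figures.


Approach: apply the sprinkler spacing rule (spacing as a fraction of wetted diameter), S = k*(2*R).
S = 0.5457 * (2 * 10.72) = 11.70 m
Therefore the sprinkler spacing along the lateral = 11.70 m.


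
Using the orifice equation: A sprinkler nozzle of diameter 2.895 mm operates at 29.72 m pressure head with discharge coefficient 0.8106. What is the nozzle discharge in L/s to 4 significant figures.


Approach: apply the orifice equation, Q = Cd*A*sqrt(2*g*h), A = pi*(d/2)^2.
A = pi*(2.895e-3/2)^2 = 6.58244e-06 m^2
Q = 0.8106 * 6.58244e-06 * sqrt(2*9.81*29.72) * 1000 = 0.1288 L/s
Therefore the nozzle discharge = 0.1288 L/s.


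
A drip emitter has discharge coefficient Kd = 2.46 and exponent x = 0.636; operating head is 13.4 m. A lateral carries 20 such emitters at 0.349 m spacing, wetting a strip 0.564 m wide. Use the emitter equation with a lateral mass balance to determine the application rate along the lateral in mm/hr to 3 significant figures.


Approach: apply the emitter equation with a lateral mass balance, q = Kd*h^x; Q = n*q; rate = Q/(n*spacing*width).
Step 1 — single emitter flow (q = Kd*h^x):
  q = 2.46 * 13.4^0.636 = 12.817 L/hr
Step 2 — total lateral flow: Q = 20 * 12.817 = 256.33 L/hr
Step 3 — wetted area: A = 20 * 0.349 * 0.564 = 3.9367 m^2
Step 4 — application rate: Q/A = 256.33/3.9367 = 65.1 mm/hr
Therefore the application rate along the lateral = 65.1 mm/hr.


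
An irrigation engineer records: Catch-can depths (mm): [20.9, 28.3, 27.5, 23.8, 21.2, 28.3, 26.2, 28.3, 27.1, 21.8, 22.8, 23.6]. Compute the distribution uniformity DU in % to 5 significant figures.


Approach: apply the low-quarter distribution uniformity, DU = (mean of lowest quarter of readings / overall mean)*100.
sorted lowest 3 of 12: [20.9, 21.2, 21.8] -> mean = 21.30000 mm
overall mean = 24.98333 mm
DU = (21.30000/24.98333)*100 = 85.257 %
Therefore the distribution uniformity DU = 85.257 %.


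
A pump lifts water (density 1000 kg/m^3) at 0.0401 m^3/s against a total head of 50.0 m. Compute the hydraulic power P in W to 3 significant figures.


Approach: apply the hydraulic power relation, P = rho*g*Q*H.
P = 1000 * 9.81 * 0.0401 * 50.0 = 19700 W
Therefore the hydraulic power P = 19700 W.


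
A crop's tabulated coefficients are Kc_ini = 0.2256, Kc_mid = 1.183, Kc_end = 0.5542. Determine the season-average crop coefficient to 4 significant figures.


Approach: apply a simple seasonal average, Kc_avg = (Kc_ini + Kc_mid + Kc_end)/3.
Kc_avg = (0.2256 + 1.183 + 0.5542)/3 = 0.6543
Therefore the season-average crop coefficient = 0.6543.


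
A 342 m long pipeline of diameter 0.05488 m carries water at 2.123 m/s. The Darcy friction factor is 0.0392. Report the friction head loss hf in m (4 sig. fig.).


Approach: apply the Darcy-Weisbach equation, hf = f*(L/D)*(v^2/(2g)).
hf = 0.0392 * (342/0.05488) * (2.123^2 / (2*9.81))
hf = 56.12 m
Therefore the friction head loss hf = 56.12 m.


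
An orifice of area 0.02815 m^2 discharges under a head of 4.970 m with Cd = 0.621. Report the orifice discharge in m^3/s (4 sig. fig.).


Approach: apply the orifice equation, Q = Cd*A*sqrt(2*g*h).
Q = 0.621 * 0.02815 * sqrt(2*9.81*4.970) = 0.1726 m^3/s
Therefore the orifice discharge = 0.1726 m^3/s.


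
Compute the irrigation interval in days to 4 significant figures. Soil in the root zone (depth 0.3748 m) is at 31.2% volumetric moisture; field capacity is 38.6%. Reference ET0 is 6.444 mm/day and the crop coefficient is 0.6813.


Approach: apply soil-water budget scheduling, SMD = (FC-theta)/100*depth*1000; ETc = ET0*Kc; interval = SMD/ETc.
Step 1 — soil moisture deficit:
  SMD = (38.6 - 31.2)/100 * 0.3748 * 1000 = 27.7352 mm
Step 2 — daily crop ET (ETc = ET0*Kc):
  ETc = 6.444 * 0.6813 = 4.39030 mm/day
Step 3 — irrigation interval (SMD/ETc):
  interval = 27.7352 / 4.39030 = 6.317 days
Therefore the irrigation interval = 6.317 days.


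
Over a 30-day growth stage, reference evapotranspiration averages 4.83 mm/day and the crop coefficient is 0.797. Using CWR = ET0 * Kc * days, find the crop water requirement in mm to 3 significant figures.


CWR = 4.83 * 0.797 * 30 = 115 mm
Therefore the crop water requirement = 115 mm.


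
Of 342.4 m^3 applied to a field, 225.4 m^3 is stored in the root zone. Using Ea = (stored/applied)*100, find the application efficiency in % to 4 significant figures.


Ea = (225.4/342.4)*100 = 65.83 %
Therefore the application efficiency = 65.83 %.


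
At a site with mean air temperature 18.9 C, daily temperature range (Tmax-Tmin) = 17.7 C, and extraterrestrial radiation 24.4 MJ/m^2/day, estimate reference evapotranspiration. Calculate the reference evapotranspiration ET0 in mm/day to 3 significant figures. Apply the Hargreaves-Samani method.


Approach: apply the Hargreaves-Samani method, ET0 = 0.0023*(Tmean+17.8)*sqrt(Tmax-Tmin)*0.408*Ra.
ET0 = 0.0023*(18.9+17.8)*sqrt(17.7)*0.408*24.4 = 3.54 mm/day
Therefore the reference evapotranspiration ET0 = 3.54 mm/day.


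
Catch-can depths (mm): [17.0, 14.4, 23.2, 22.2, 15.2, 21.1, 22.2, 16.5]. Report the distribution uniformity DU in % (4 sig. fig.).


Approach: apply the low-quarter distribution uniformity, DU = (mean of lowest quarter of readings / overall mean)*100.
sorted lowest 2 of 8: [14.4, 15.2] -> mean = 14.8000 mm
overall mean = 18.9750 mm
DU = (14.8000/18.9750)*100 = 78.00 %
Therefore the distribution uniformity DU = 78.00 %.


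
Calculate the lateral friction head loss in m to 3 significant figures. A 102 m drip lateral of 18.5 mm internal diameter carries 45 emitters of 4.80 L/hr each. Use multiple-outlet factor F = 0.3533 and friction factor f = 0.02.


Approach: apply Darcy-Weisbach with the multiple-outlet F-factor, Q = n*q/(3600*1000) m^3/s; v = Q/A; hf = F*f*(L/D)*(v^2/(2g)).
Q = 45*4.80/(3600*1000) = 6.0000e-05 m^3/s
A = pi*(18.5e-3/2)^2 = 2.6880e-04 m^2, so v = Q/A = 0.22321 m/s
hf = 0.3533*0.02*(102/0.0185)*(0.22321^2/(2*9.81)) = 0.0989 m
Therefore the lateral friction head loss = 0.0989 m.


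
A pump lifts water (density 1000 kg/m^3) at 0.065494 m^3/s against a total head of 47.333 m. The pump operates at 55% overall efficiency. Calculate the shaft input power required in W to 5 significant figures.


Approach: apply hydraulic power then efficiency conversion, P = rho*g*Q*H; P_in = P/eta.
Step 1 — hydraulic power (P = rho*g*Q*H):
  P = 1000 * 9.81 * 0.065494 * 47.333 = 30411.27 W
Step 2 — input power: P_in = P/eta = 30411.27 / 0.55 = 55293 W
Therefore the shaft input power required = 55293 W.
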